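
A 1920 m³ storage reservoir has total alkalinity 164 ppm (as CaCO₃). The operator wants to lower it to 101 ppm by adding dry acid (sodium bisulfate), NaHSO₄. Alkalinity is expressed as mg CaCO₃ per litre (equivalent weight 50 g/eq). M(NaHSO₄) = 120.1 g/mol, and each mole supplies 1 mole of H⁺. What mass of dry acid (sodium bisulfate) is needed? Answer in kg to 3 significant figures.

291 kg

Volume: 1920 m³ = 1,920,000 L.
Alkalinity to neutralize: (164 − 101) = 63 mg/L as CaCO₃ × 1,920,000 L = 121,000 g as CaCO₃.
Equivalents of H⁺ required: 121,000 ÷ 50 g/eq = 2419 eq = 2419 mol NaHSO₄.
Mass of NaHSO₄: 2419 × 120.1 = 290,500 g.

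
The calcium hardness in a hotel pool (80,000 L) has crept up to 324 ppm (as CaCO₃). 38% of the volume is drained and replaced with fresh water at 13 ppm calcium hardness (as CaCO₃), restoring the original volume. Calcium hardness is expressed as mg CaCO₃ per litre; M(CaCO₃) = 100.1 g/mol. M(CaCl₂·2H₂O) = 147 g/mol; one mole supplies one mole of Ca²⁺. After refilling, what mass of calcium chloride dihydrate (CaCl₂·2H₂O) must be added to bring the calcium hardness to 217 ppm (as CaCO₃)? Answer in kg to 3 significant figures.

1.31 kg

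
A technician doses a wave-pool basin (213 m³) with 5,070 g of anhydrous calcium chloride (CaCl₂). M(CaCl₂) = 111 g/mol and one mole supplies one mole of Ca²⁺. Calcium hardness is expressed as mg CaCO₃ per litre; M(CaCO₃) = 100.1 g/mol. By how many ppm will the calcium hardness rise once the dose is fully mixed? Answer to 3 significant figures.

Volume: 213 m³ = 213,000 L.
Moles of Ca²⁺: 5,070 g ÷ 111 g/mol = 45.68 mol.
As CaCO₃: 45.68 mol × 100.1 g/mol = 4572 g.
Rise: 4572 g / 213,000 L × 1000 = 21.47 mg/L.

21.5 ppm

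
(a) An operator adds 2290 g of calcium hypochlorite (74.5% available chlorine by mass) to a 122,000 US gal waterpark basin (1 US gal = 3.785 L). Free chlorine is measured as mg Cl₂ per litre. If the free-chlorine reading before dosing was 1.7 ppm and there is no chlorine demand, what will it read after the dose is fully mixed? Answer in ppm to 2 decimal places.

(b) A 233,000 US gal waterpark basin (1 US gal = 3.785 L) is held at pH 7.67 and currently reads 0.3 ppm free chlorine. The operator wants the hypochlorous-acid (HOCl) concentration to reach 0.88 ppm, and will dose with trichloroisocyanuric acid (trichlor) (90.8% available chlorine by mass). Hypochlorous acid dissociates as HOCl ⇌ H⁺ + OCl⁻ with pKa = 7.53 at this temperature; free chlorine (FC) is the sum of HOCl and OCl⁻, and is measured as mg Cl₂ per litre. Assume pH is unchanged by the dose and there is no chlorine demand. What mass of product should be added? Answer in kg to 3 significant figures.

(a) 5.39 ppm; (b) 1.74 kg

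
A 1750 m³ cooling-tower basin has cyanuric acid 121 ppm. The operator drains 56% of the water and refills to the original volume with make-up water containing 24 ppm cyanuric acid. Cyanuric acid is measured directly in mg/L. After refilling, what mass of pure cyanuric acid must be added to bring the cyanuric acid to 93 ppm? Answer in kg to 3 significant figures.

46.1 kg

Volume: 1750 m³ = 1,750,000 L.
After draining 56% and refilling: 121 × 0.44 + 24 × 0.56 = 66.68 ppm.
Deficit to target: 93 − 66.68 = 26.32 mg/L.
Mass: 26.32 mg/L × 1,750,000 L = 46,060 g cyanuric acid.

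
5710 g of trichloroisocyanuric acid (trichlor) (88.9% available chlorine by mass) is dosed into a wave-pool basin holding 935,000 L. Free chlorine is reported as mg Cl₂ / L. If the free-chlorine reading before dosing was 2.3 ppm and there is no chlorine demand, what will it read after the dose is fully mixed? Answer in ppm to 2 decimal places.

7.73 ppm

Available chlorine delivered: 5710 g × 0.889 = 5076 g as Cl₂.
Concentration rise: 5076 g / 935,000 L = 5.429 mg/L = 5.43 ppm.
Final FC: 2.3 + 5.43 = 7.73 ppm.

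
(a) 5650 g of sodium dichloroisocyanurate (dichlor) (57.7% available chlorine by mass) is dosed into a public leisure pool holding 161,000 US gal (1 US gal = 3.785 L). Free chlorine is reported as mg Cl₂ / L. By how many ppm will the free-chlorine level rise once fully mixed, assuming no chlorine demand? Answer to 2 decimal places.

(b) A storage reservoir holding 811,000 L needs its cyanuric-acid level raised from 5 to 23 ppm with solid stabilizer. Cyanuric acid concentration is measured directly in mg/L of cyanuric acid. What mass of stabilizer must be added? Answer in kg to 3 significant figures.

(a) Volume: 161,000 US gal × 3.785 L/gal = 609,385 L.
(a) Available chlorine delivered: 5650 g × 0.577 = 3260 g as Cl₂.
(a) Concentration rise: 3260 g / 609,385 L = 5.35 mg/L = 5.35 ppm.

(b) CYA to add: (23 − 5) = 18 mg/L × 811,000 L = 14,600 g cyanuric acid.

(a) 5.35 ppm; (b) 14.6 kg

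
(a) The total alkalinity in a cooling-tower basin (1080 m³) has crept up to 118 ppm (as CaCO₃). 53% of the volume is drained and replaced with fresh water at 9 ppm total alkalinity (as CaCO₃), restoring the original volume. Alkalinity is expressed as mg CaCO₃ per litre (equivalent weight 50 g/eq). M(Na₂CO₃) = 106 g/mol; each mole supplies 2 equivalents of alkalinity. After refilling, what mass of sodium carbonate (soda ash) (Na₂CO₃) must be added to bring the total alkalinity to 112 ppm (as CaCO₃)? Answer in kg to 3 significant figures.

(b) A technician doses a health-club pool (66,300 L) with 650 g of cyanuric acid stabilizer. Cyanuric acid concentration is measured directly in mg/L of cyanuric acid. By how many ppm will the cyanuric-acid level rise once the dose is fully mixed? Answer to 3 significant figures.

(a) 59.3 kg; (b) 9.80 ppm

(a) Volume: 1080 m³ = 1,080,000 L.
(a) After draining 53% and refilling: 118 × 0.47 + 9 × 0.53 = 60.23 ppm.
(a) Deficit to target: 112 − 60.23 = 51.77 mg/L.
(a) As CaCO₃: 51.77 mg/L × 1,080,000 L = 55,910 g; ÷ 50 g/eq ÷ 2 = 559.1 mol Na₂CO₃.
(a) Mass: 559.1 × 106 = 59,270 g.

(b) Rise: 650 g / 66,300 L × 1000 = 9.804 mg/L.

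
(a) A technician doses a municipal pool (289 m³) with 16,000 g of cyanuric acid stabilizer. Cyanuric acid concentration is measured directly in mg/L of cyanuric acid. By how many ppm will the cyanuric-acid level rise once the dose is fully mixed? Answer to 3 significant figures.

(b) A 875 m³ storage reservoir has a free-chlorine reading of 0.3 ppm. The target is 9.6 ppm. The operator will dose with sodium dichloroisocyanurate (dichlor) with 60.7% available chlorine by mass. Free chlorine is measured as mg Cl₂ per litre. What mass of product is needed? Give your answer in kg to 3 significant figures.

(a) Volume: 289 m³ = 289,000 L.
(a) Rise: 16,000 g / 289,000 L × 1000 = 55.36 mg/L.

(b) Volume: 875 m³ = 875,000 L.
(b) Chlorine deficit: 9.6 − 0.3 = 9.3 ppm = 9.3 mg/L as Cl₂.
(b) Cl₂ equivalent needed: 9.3 mg/L × 875,000 L = 8,138,000 mg = 8138 g.
(b) Product at 60.7% available chlorine: 8138 / 0.607 = 13,410 g.

(a) 55.4 ppm; (b) 13.4 kg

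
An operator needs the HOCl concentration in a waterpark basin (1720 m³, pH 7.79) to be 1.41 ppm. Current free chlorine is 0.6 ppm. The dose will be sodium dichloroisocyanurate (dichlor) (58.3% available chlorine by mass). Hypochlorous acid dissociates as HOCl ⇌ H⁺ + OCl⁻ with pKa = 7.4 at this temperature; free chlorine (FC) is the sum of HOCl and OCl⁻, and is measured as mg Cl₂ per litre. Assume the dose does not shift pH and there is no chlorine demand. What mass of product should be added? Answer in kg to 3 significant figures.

12.6 kg

Volume: 1720 m³ = 1,720,000 L.
[OCl⁻]/[HOCl] = 10^(pH − pKa) = 10^(7.79 − 7.4) = 2.455; fraction as HOCl = 1/(1 + 2.455) = 0.2895.
Free chlorine required for 1.41 ppm HOCl: 1.41 / 0.2895 = 4.871 ppm.
FC to add: 4.871 − 0.6 = 4.271 mg/L as Cl₂.
Cl₂ equivalent: 4.271 mg/L × 1,720,000 L = 7346 g.
Product at 58.3% available Cl: 7346 / 0.583 = 12,600 g.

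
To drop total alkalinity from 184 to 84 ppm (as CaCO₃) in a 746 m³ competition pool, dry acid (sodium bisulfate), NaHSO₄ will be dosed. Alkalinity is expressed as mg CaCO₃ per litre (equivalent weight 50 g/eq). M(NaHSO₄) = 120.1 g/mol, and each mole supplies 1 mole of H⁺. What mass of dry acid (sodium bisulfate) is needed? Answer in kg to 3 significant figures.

Volume: 746 m³ = 746,000 L.
Alkalinity to neutralize: (184 − 84) = 100 mg/L as CaCO₃ × 746,000 L = 74,600 g as CaCO₃.
Equivalents of H⁺ required: 74,600 ÷ 50 g/eq = 1492 eq = 1492 mol NaHSO₄.
Mass of NaHSO₄: 1492 × 120.1 = 179,200 g.

179 kg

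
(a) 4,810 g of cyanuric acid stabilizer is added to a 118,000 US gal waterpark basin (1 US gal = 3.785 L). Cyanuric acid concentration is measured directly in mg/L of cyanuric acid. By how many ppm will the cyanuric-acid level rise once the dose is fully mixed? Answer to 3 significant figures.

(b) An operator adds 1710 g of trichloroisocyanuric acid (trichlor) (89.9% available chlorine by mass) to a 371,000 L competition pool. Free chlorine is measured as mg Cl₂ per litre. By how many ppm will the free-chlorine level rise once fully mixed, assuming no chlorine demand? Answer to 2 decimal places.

(a) 10.8 ppm; (b) 4.14 ppm

(a) Volume: 118,000 US gal × 3.785 L/gal = 446,630 L.
(a) Rise: 4,810 g / 446,630 L × 1000 = 10.77 mg/L.

(b) Available chlorine delivered: 1710 g × 0.899 = 1537 g as Cl₂.
(b) Concentration rise: 1537 g / 371,000 L = 4.144 mg/L = 4.14 ppm.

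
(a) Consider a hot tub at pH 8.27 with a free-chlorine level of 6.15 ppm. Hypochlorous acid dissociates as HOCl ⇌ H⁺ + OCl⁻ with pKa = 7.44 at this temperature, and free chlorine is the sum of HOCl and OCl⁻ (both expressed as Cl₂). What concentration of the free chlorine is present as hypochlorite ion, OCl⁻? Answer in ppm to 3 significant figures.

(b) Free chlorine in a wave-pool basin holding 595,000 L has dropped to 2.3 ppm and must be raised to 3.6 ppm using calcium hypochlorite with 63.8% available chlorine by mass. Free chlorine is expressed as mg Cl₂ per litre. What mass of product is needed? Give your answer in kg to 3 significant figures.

(a) 5.36 ppm; (b) 1.21 kg

(a) [OCl⁻]/[HOCl] = 10^(pH − pKa) = 10^(8.27 − 7.44) = 10^0.83 = 6.761.
(a) Fraction as HOCl = 1 / (1 + 6.761) = 0.1289.
(a) OCl⁻ = (1 − 0.1289) × 6.15 ppm = 5.358 ppm.

(b) Chlorine deficit: 3.6 − 2.3 = 1.3 ppm = 1.3 mg/L as Cl₂.
(b) Cl₂ equivalent needed: 1.3 mg/L × 595,000 L = 773,500 mg = 773.5 g.
(b) Product at 63.8% available chlorine: 773.5 / 0.638 = 1212 g.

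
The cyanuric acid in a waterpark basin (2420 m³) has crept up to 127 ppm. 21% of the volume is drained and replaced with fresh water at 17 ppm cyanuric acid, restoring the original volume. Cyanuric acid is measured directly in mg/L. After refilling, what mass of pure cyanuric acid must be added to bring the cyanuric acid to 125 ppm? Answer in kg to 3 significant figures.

51.1 kg

Volume: 2420 m³ = 2,420,000 L.
After draining 21% and refilling: 127 × 0.79 + 17 × 0.21 = 103.9 ppm.
Deficit to target: 125 − 103.9 = 21.1 mg/L.
Mass: 21.1 mg/L × 2,420,000 L = 51,060 g cyanuric acid.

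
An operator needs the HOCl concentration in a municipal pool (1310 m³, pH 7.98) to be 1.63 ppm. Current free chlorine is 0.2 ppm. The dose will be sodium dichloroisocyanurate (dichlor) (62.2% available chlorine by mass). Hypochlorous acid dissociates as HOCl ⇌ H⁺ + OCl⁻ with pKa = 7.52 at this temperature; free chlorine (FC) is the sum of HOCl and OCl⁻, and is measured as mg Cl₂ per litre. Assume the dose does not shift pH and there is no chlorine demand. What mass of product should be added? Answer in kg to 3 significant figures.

Volume: 1310 m³ = 1,310,000 L.
[OCl⁻]/[HOCl] = 10^(pH − pKa) = 10^(7.98 − 7.52) = 2.884; fraction as HOCl = 1/(1 + 2.884) = 0.2575.
Free chlorine required for 1.63 ppm HOCl: 1.63 / 0.2575 = 6.331 ppm.
FC to add: 6.331 − 0.2 = 6.131 mg/L as Cl₂.
Cl₂ equivalent: 6.131 mg/L × 1,310,000 L = 8032 g.
Product at 62.2% available Cl: 8032 / 0.622 = 12,910 g.

12.9 kg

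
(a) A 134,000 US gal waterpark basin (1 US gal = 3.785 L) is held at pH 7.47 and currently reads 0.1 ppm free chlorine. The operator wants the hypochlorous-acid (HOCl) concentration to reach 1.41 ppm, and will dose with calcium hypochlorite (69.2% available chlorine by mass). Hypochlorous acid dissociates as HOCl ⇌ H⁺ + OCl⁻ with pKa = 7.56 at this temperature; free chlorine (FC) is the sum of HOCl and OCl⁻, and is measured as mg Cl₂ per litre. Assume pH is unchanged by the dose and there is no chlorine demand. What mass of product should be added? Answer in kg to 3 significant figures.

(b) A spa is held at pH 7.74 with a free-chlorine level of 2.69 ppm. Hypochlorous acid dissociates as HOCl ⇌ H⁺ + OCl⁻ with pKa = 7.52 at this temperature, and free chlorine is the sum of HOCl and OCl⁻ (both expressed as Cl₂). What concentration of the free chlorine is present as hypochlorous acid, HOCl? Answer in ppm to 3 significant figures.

(a) Volume: 134,000 US gal × 3.785 L/gal = 507,190 L.
(a) [OCl⁻]/[HOCl] = 10^(pH − pKa) = 10^(7.47 − 7.56) = 0.8128; fraction as HOCl = 1/(1 + 0.8128) = 0.5516.
(a) Free chlorine required for 1.41 ppm HOCl: 1.41 / 0.5516 = 2.556 ppm.
(a) FC to add: 2.556 − 0.1 = 2.456 mg/L as Cl₂.
(a) Cl₂ equivalent: 2.456 mg/L × 507,190 L = 1246 g.
(a) Product at 69.2% available Cl: 1246 / 0.692 = 1800 g.

(b) [OCl⁻]/[HOCl] = 10^(pH − pKa) = 10^(7.74 − 7.52) = 10^0.22 = 1.66.
(b) Fraction as HOCl = 1 / (1 + 1.66) = 0.376.
(b) HOCl = 0.376 × 2.69 ppm = 1.011 ppm.

(a) 1.80 kg; (b) 1.01 ppm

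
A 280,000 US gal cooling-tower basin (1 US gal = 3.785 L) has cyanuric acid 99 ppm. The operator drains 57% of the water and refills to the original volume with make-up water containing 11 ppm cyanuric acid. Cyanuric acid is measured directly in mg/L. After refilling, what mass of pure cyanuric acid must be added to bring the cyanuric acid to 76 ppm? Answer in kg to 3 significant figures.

Volume: 280,000 US gal × 3.785 L/gal = 1,059,800 L.
After draining 57% and refilling: 99 × 0.43 + 11 × 0.57 = 48.84 ppm.
Deficit to target: 76 − 48.84 = 27.16 mg/L.
Mass: 27.16 mg/L × 1,059,800 L = 28,780 g cyanuric acid.

28.8 kg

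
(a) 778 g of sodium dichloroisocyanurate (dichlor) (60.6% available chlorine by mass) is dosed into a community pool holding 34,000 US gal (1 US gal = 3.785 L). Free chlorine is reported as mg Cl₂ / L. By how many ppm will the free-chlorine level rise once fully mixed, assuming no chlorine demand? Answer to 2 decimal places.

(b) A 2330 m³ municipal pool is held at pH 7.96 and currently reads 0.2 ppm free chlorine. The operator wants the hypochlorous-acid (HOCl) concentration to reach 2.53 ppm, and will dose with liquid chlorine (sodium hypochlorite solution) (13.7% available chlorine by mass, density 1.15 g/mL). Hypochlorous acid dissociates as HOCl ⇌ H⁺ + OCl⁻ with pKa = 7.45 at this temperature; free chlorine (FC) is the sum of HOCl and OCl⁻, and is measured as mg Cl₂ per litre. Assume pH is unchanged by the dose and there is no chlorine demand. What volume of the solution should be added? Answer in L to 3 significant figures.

(a) 3.66 ppm; (b) 156 L

(a) Volume: 34,000 US gal × 3.785 L/gal = 128,690 L.
(a) Available chlorine delivered: 778 g × 0.606 = 471.5 g as Cl₂.
(a) Concentration rise: 471.5 g / 128,690 L = 3.664 mg/L = 3.66 ppm.

(b) Volume: 2330 m³ = 2,330,000 L.
(b) [OCl⁻]/[HOCl] = 10^(pH − pKa) = 10^(7.96 − 7.45) = 3.236; fraction as HOCl = 1/(1 + 3.236) = 0.2361.
(b) Free chlorine required for 2.53 ppm HOCl: 2.53 / 0.2361 = 10.72 ppm.
(b) FC to add: 10.72 − 0.2 = 10.52 mg/L as Cl₂.
(b) Cl₂ equivalent: 10.52 mg/L × 2,330,000 L = 24,500 g.
(b) Product at 13.7% available Cl: 24,500 / 0.137 = 178,900 g.
(b) Volume: 178,900 g ÷ 1.15 g/mL = 155,500 mL.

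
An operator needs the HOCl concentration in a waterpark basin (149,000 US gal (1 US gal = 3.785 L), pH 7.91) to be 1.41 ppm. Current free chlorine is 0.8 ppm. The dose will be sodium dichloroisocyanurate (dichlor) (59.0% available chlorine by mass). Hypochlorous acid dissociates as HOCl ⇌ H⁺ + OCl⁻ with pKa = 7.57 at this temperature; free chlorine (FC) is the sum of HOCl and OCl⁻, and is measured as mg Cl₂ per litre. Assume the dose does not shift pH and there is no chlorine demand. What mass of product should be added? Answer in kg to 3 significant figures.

3.53 kg

Volume: 149,000 US gal × 3.785 L/gal = 563,965 L.
[OCl⁻]/[HOCl] = 10^(pH − pKa) = 10^(7.91 − 7.57) = 2.188; fraction as HOCl = 1/(1 + 2.188) = 0.3137.
Free chlorine required for 1.41 ppm HOCl: 1.41 / 0.3137 = 4.495 ppm.
FC to add: 4.495 − 0.8 = 3.695 mg/L as Cl₂.
Cl₂ equivalent: 3.695 mg/L × 563,965 L = 2084 g.
Product at 59.0% available Cl: 2084 / 0.59 = 3532 g.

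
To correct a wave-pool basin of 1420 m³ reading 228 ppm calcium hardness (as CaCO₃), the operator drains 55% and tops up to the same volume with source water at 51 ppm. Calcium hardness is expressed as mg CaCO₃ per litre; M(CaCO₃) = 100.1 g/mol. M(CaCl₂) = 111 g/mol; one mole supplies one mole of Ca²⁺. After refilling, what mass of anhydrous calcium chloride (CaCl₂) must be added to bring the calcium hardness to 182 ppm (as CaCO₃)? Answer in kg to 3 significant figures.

Volume: 1420 m³ = 1,420,000 L.
After draining 55% and refilling: 228 × 0.45 + 51 × 0.55 = 130.65 ppm.
Deficit to target: 182 − 130.65 = 51.35 mg/L.
As CaCO₃: 51.35 mg/L × 1,420,000 L = 72,920 g; ÷ 100.1 = 728.4 mol Ca²⁺.
Mass: 728.4 × 111 = 80,860 g.

80.9 kg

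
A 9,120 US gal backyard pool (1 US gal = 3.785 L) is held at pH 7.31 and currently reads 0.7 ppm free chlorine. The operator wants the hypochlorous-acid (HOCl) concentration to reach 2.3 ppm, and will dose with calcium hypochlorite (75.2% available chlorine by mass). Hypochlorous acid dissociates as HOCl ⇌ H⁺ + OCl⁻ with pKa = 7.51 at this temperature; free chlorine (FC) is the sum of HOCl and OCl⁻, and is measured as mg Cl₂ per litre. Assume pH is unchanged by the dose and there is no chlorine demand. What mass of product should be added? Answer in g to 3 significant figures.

Volume: 9,120 US gal × 3.785 L/gal = 34,519 L.
[OCl⁻]/[HOCl] = 10^(pH − pKa) = 10^(7.31 − 7.51) = 0.631; fraction as HOCl = 1/(1 + 0.631) = 0.6131.
Free chlorine required for 2.3 ppm HOCl: 2.3 / 0.6131 = 3.751 ppm.
FC to add: 3.751 − 0.7 = 3.051 mg/L as Cl₂.
Cl₂ equivalent: 3.051 mg/L × 34,519 L = 105.3 g.
Product at 75.2% available Cl: 105.3 / 0.752 = 140.1 g.

140 g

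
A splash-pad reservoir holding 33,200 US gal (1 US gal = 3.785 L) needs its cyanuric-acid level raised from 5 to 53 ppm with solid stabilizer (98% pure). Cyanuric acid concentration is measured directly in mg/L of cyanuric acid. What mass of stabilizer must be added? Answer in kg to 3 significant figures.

6.15 kg

Volume: 33,200 US gal × 3.785 L/gal = 125,662 L.
CYA to add: (53 − 5) = 48 mg/L × 125,662 L = 6032 g cyanuric acid.
At 98% purity: 6032 / 0.98 = 6155 g product.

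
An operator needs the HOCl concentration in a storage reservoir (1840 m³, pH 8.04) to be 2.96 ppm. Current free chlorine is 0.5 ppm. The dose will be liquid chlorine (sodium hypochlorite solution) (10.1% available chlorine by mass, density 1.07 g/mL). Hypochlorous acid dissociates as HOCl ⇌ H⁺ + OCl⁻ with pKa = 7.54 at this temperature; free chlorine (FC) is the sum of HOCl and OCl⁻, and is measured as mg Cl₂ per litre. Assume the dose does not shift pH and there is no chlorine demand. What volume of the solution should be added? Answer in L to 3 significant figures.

201 L

Volume: 1840 m³ = 1,840,000 L.
[OCl⁻]/[HOCl] = 10^(pH − pKa) = 10^(8.04 − 7.54) = 3.162; fraction as HOCl = 1/(1 + 3.162) = 0.2403.
Free chlorine required for 2.96 ppm HOCl: 2.96 / 0.2403 = 12.32 ppm.
FC to add: 12.32 − 0.5 = 11.82 mg/L as Cl₂.
Cl₂ equivalent: 11.82 mg/L × 1,840,000 L = 21,750 g.
Product at 10.1% available Cl: 21,750 / 0.101 = 215,300 g.
Volume: 215,300 g ÷ 1.07 g/mL = 201,300 mL.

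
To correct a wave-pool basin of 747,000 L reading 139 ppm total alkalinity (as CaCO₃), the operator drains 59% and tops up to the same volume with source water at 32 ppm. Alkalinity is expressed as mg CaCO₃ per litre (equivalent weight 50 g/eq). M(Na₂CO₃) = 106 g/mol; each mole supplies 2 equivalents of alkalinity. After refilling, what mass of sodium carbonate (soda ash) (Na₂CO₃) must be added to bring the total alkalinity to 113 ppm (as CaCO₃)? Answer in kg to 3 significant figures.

29.4 kg

After draining 59% and refilling: 139 × 0.41 + 32 × 0.59 = 75.87 ppm.
Deficit to target: 113 − 75.87 = 37.13 mg/L.
As CaCO₃: 37.13 mg/L × 747,000 L = 27,740 g; ÷ 50 g/eq ÷ 2 = 277.4 mol Na₂CO₃.
Mass: 277.4 × 106 = 29,400 g.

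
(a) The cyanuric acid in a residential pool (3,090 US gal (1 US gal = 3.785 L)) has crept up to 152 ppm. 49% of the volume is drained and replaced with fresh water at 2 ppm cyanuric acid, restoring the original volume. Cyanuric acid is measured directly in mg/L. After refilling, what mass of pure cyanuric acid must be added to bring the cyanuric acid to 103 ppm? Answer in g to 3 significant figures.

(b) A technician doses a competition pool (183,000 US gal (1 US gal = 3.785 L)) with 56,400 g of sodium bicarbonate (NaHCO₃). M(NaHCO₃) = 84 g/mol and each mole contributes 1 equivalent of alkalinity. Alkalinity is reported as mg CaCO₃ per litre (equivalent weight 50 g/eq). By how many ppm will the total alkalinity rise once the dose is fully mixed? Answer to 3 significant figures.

(a) Volume: 3,090 US gal × 3.785 L/gal = 11,696 L.
(a) After draining 49% and refilling: 152 × 0.51 + 2 × 0.49 = 78.5 ppm.
(a) Deficit to target: 103 − 78.5 = 24.5 mg/L.
(a) Mass: 24.5 mg/L × 11,696 L = 286.5 g cyanuric acid.

(b) Volume: 183,000 US gal × 3.785 L/gal = 692,655 L.
(b) Moles of NaHCO₃: 56,400 g ÷ 84 g/mol = 671.4 mol → 671.4 eq of alkalinity.
(b) As CaCO₃: 671.4 eq × 50 g/eq = 33,570 g.
(b) Rise: 33,570 g / 692,655 L × 1000 = 48.47 mg/L.

(a) 287 g; (b) 48.5 ppm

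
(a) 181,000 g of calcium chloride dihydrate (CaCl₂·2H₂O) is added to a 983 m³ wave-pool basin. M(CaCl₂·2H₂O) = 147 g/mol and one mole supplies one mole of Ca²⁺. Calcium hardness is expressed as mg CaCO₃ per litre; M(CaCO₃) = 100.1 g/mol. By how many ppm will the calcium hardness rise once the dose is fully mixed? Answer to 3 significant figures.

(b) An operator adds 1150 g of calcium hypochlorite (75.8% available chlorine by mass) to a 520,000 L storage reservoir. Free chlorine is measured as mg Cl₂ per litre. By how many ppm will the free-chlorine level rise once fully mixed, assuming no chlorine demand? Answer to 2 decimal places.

(a) 125 ppm; (b) 1.68 ppm

(a) Volume: 983 m³ = 983,000 L.
(a) Moles of Ca²⁺: 181,000 g ÷ 147 g/mol = 1231 mol.
(a) As CaCO₃: 1231 mol × 100.1 g/mol = 123,300 g.
(a) Rise: 123,300 g / 983,000 L × 1000 = 125.4 mg/L.

(b) Available chlorine delivered: 1150 g × 0.758 = 871.7 g as Cl₂.
(b) Concentration rise: 871.7 g / 520,000 L = 1.676 mg/L = 1.68 ppm.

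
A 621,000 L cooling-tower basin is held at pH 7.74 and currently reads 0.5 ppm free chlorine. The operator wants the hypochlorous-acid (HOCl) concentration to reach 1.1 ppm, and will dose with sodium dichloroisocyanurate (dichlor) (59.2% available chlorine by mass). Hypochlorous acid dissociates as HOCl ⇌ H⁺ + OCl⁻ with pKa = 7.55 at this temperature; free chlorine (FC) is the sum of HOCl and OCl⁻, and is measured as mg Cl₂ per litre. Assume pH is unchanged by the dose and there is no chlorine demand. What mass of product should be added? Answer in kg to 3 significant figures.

[OCl⁻]/[HOCl] = 10^(pH − pKa) = 10^(7.74 − 7.55) = 1.549; fraction as HOCl = 1/(1 + 1.549) = 0.3923.
Free chlorine required for 1.1 ppm HOCl: 1.1 / 0.3923 = 2.804 ppm.
FC to add: 2.804 − 0.5 = 2.304 mg/L as Cl₂.
Cl₂ equivalent: 2.304 mg/L × 621,000 L = 1431 g.
Product at 59.2% available Cl: 1431 / 0.592 = 2417 g.

2.42 kg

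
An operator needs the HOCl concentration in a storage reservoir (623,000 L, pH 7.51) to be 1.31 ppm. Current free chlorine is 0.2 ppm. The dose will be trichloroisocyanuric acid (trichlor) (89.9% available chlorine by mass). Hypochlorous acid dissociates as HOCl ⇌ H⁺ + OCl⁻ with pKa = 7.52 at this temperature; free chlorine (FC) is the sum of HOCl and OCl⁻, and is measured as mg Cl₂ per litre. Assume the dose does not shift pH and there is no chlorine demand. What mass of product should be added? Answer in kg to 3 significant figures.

[OCl⁻]/[HOCl] = 10^(pH − pKa) = 10^(7.51 − 7.52) = 0.9772; fraction as HOCl = 1/(1 + 0.9772) = 0.5058.
Free chlorine required for 1.31 ppm HOCl: 1.31 / 0.5058 = 2.59 ppm.
FC to add: 2.59 − 0.2 = 2.39 mg/L as Cl₂.
Cl₂ equivalent: 2.39 mg/L × 623,000 L = 1489 g.
Product at 89.9% available Cl: 1489 / 0.899 = 1656 g.

1.66 kg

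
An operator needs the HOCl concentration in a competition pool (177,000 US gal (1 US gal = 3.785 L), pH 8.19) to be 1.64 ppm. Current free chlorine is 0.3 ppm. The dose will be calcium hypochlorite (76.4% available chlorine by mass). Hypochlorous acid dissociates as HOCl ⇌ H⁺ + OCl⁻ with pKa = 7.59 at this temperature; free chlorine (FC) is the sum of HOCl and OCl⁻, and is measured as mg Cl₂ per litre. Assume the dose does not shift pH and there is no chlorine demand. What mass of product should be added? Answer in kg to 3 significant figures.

6.90 kg

Volume: 177,000 US gal × 3.785 L/gal = 669,945 L.
[OCl⁻]/[HOCl] = 10^(pH − pKa) = 10^(8.19 − 7.59) = 3.981; fraction as HOCl = 1/(1 + 3.981) = 0.2008.
Free chlorine required for 1.64 ppm HOCl: 1.64 / 0.2008 = 8.169 ppm.
FC to add: 8.169 − 0.3 = 7.869 mg/L as Cl₂.
Cl₂ equivalent: 7.869 mg/L × 669,945 L = 5272 g.
Product at 76.4% available Cl: 5272 / 0.764 = 6900 g.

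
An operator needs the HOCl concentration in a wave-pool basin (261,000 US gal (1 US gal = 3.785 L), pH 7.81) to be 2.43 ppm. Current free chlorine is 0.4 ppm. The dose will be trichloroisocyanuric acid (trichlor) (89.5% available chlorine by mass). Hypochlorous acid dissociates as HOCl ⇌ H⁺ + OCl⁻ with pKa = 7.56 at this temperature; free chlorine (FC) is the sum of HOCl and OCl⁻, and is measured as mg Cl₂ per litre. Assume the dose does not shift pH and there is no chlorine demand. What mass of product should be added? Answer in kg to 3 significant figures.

7.01 kg

Volume: 261,000 US gal × 3.785 L/gal = 987,885 L.
[OCl⁻]/[HOCl] = 10^(pH − pKa) = 10^(7.81 − 7.56) = 1.778; fraction as HOCl = 1/(1 + 1.778) = 0.3599.
Free chlorine required for 2.43 ppm HOCl: 2.43 / 0.3599 = 6.751 ppm.
FC to add: 6.751 − 0.4 = 6.351 mg/L as Cl₂.
Cl₂ equivalent: 6.351 mg/L × 987,885 L = 6274 g.
Product at 89.5% available Cl: 6274 / 0.895 = 7010 g.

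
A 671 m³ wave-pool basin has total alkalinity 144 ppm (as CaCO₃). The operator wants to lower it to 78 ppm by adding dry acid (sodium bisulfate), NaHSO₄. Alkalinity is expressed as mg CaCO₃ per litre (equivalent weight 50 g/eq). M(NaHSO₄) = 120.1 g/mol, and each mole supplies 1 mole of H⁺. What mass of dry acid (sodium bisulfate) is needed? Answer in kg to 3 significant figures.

Volume: 671 m³ = 671,000 L.
Alkalinity to neutralize: (144 − 78) = 66 mg/L as CaCO₃ × 671,000 L = 44,290 g as CaCO₃.
Equivalents of H⁺ required: 44,290 ÷ 50 g/eq = 885.7 eq = 885.7 mol NaHSO₄.
Mass of NaHSO₄: 885.7 × 120.1 = 106,400 g.

106 kg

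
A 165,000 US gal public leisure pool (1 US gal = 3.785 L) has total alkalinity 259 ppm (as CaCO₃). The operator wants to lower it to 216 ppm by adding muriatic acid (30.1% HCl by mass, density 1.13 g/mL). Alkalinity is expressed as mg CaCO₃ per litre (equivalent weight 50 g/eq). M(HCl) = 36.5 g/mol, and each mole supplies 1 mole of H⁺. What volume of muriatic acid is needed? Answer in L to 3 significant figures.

Volume: 165,000 US gal × 3.785 L/gal = 624,525 L.
Alkalinity to neutralize: (259 − 216) = 43 mg/L as CaCO₃ × 624,525 L = 26,850 g as CaCO₃.
Equivalents of H⁺ required: 26,850 ÷ 50 g/eq = 537.1 eq = 537.1 mol HCl.
Mass of HCl: 537.1 × 36.5 = 19,600 g.
Mass of 30.1% solution: 19,600 / 0.301 = 65,130 g.
Volume: 65,130 g ÷ 1.13 g/mL = 57,640 mL.

57.6 L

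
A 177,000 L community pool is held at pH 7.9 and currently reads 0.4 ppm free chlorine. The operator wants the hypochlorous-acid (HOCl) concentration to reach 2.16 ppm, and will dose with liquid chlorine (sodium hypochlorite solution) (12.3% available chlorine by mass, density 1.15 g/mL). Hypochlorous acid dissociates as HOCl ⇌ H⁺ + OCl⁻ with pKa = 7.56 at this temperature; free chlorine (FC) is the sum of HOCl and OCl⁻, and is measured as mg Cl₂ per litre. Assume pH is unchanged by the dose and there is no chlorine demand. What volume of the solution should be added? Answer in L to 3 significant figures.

8.12 L

[OCl⁻]/[HOCl] = 10^(pH − pKa) = 10^(7.9 − 7.56) = 2.188; fraction as HOCl = 1/(1 + 2.188) = 0.3137.
Free chlorine required for 2.16 ppm HOCl: 2.16 / 0.3137 = 6.886 ppm.
FC to add: 6.886 − 0.4 = 6.486 mg/L as Cl₂.
Cl₂ equivalent: 6.486 mg/L × 177,000 L = 1148 g.
Product at 12.3% available Cl: 1148 / 0.123 = 9333 g.
Volume: 9333 g ÷ 1.15 g/mL = 8116 mL.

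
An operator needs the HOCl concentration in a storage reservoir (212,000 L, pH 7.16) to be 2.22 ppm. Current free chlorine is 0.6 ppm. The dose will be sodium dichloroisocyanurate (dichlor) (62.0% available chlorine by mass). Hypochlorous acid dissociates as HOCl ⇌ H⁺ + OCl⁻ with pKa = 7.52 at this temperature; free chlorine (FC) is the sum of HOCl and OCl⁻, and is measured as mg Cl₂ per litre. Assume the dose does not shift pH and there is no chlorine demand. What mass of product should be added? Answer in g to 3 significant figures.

885 g

[OCl⁻]/[HOCl] = 10^(pH − pKa) = 10^(7.16 − 7.52) = 0.4365; fraction as HOCl = 1/(1 + 0.4365) = 0.6961.
Free chlorine required for 2.22 ppm HOCl: 2.22 / 0.6961 = 3.189 ppm.
FC to add: 3.189 − 0.6 = 2.589 mg/L as Cl₂.
Cl₂ equivalent: 2.589 mg/L × 212,000 L = 548.9 g.
Product at 62.0% available Cl: 548.9 / 0.62 = 885.3 g.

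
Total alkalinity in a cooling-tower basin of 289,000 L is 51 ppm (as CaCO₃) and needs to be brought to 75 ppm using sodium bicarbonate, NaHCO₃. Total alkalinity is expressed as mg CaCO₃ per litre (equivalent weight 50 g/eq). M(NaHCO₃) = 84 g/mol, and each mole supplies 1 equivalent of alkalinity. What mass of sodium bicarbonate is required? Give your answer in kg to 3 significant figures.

Alkalinity to add: (75 − 51) = 24 mg/L as CaCO₃ × 289,000 L = 6936 g as CaCO₃.
Equivalents: 6936 g ÷ 50 g/eq = 138.7 eq.
NaHCO₃ supplies 1 eq per mole → 138.7 mol.
Mass: 138.7 mol × 84 g/mol = 11,650 g.

11.7 kg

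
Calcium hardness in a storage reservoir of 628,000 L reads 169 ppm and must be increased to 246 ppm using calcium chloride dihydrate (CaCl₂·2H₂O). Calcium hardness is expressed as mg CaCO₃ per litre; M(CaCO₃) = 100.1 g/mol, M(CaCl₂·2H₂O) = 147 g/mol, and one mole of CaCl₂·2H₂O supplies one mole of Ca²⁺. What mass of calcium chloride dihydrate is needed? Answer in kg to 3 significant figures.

71.0 kg

Hardness to add: (246 − 169) = 77 mg/L as CaCO₃ × 628,000 L = 48,360 g as CaCO₃.
Moles of Ca²⁺ (1 mol Ca²⁺ ≡ 1 mol CaCO₃): 48,360 / 100.1 g/mol = 483.1 mol.
Mass of CaCl₂·2H₂O: 483.1 × 147 = 71,010 g.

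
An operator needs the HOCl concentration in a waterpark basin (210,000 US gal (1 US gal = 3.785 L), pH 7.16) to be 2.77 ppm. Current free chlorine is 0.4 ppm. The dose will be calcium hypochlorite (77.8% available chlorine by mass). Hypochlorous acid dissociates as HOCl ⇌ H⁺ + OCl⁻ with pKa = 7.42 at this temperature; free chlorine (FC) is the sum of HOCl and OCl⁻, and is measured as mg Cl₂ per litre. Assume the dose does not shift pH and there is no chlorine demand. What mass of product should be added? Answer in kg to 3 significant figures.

3.98 kg

Volume: 210,000 US gal × 3.785 L/gal = 794,850 L.
[OCl⁻]/[HOCl] = 10^(pH − pKa) = 10^(7.16 − 7.42) = 0.5495; fraction as HOCl = 1/(1 + 0.5495) = 0.6454.
Free chlorine required for 2.77 ppm HOCl: 2.77 / 0.6454 = 4.292 ppm.
FC to add: 4.292 − 0.4 = 3.892 mg/L as Cl₂.
Cl₂ equivalent: 3.892 mg/L × 794,850 L = 3094 g.
Product at 77.8% available Cl: 3094 / 0.778 = 3977 g.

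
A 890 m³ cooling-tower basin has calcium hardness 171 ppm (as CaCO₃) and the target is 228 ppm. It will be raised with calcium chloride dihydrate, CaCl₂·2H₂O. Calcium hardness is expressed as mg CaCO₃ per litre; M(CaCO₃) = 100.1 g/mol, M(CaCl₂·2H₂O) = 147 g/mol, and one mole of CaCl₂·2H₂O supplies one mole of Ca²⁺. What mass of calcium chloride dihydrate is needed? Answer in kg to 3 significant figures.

74.5 kg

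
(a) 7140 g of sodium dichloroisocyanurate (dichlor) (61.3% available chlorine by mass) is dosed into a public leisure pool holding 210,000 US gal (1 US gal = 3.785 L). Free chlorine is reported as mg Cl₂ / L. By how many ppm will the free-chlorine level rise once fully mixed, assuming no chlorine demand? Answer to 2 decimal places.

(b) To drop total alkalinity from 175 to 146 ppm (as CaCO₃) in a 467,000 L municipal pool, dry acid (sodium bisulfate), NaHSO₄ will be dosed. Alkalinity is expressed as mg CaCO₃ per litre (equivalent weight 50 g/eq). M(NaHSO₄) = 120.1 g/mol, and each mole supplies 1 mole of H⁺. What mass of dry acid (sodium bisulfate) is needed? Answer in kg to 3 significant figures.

(a) 5.51 ppm; (b) 32.5 kg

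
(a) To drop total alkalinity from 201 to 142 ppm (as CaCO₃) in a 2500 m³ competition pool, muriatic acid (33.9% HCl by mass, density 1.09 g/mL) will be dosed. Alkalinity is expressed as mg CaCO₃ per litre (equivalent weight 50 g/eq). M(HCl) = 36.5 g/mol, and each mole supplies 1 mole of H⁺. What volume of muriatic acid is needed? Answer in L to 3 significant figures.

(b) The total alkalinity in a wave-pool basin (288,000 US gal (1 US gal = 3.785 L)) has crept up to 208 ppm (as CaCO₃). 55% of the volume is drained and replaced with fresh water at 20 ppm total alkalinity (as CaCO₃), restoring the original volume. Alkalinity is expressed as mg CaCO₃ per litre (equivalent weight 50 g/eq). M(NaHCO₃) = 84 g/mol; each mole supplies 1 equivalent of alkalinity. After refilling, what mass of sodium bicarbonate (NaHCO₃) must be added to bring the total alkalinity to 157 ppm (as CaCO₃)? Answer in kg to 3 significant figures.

(a) 291 L; (b) 96.0 kg

(a) Volume: 2500 m³ = 2,500,000 L.
(a) Alkalinity to neutralize: (201 − 142) = 59 mg/L as CaCO₃ × 2,500,000 L = 147,500 g as CaCO₃.
(a) Equivalents of H⁺ required: 147,500 ÷ 50 g/eq = 2950 eq = 2950 mol HCl.
(a) Mass of HCl: 2950 × 36.5 = 107,700 g.
(a) Mass of 33.9% solution: 107,700 / 0.339 = 317,600 g.
(a) Volume: 317,600 g ÷ 1.09 g/mL = 291,400 mL.

(b) Volume: 288,000 US gal × 3.785 L/gal = 1,090,080 L.
(b) After draining 55% and refilling: 208 × 0.45 + 20 × 0.55 = 104.6 ppm.
(b) Deficit to target: 157 − 104.6 = 52.4 mg/L.
(b) As CaCO₃: 52.4 mg/L × 1,090,080 L = 57,120 g; ÷ 50 g/eq ÷ 1 = 1142 mol NaHCO₃.
(b) Mass: 1142 × 84 = 95,960 g.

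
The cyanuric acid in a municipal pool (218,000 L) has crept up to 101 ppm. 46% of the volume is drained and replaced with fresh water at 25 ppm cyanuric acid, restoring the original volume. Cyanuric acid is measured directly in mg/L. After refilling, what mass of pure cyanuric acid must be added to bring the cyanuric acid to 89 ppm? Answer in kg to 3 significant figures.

5.01 kg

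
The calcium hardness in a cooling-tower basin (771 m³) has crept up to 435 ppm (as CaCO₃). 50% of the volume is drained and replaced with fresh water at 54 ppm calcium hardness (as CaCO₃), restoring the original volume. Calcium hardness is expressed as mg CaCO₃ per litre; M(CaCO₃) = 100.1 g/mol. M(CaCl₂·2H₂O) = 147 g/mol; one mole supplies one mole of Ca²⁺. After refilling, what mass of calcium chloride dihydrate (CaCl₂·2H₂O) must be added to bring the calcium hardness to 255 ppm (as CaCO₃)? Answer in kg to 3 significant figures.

11.9 kg

Volume: 771 m³ = 771,000 L.
After draining 50% and refilling: 435 × 0.50 + 54 × 0.50 = 244.5 ppm.
Deficit to target: 255 − 244.5 = 10.5 mg/L.
As CaCO₃: 10.5 mg/L × 771,000 L = 8096 g; ÷ 100.1 = 80.87 mol Ca²⁺.
Mass: 80.87 × 147 = 11,890 g.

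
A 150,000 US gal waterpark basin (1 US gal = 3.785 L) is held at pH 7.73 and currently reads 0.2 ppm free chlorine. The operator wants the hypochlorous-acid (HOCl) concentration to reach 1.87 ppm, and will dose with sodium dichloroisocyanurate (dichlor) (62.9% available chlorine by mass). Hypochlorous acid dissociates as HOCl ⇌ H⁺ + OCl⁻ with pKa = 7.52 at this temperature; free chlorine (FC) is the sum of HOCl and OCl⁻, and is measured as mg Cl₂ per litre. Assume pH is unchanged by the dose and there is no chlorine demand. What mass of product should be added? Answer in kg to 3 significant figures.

4.24 kg

Volume: 150,000 US gal × 3.785 L/gal = 567,750 L.
[OCl⁻]/[HOCl] = 10^(pH − pKa) = 10^(7.73 − 7.52) = 1.622; fraction as HOCl = 1/(1 + 1.622) = 0.3814.
Free chlorine required for 1.87 ppm HOCl: 1.87 / 0.3814 = 4.903 ppm.
FC to add: 4.903 − 0.2 = 4.703 mg/L as Cl₂.
Cl₂ equivalent: 4.703 mg/L × 567,750 L = 2670 g.
Product at 62.9% available Cl: 2670 / 0.629 = 4245 g.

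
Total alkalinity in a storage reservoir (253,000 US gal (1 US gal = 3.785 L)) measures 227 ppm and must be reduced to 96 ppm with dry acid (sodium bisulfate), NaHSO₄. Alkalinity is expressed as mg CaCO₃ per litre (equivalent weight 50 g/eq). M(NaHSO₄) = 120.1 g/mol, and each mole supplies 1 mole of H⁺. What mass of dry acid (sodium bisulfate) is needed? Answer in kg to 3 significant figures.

301 kg

Volume: 253,000 US gal × 3.785 L/gal = 957,605 L.
Alkalinity to neutralize: (227 − 96) = 131 mg/L as CaCO₃ × 957,605 L = 125,400 g as CaCO₃.
Equivalents of H⁺ required: 125,400 ÷ 50 g/eq = 2509 eq = 2509 mol NaHSO₄.
Mass of NaHSO₄: 2509 × 120.1 = 301,300 g.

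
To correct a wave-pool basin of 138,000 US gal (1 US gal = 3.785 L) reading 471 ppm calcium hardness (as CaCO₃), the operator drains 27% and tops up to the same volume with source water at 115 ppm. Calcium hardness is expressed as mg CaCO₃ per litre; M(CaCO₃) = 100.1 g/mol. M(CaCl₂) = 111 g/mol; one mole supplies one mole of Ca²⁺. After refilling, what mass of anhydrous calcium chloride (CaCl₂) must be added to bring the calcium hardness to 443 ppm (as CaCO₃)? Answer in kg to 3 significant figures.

39.5 kg

Volume: 138,000 US gal × 3.785 L/gal = 522,330 L.
After draining 27% and refilling: 471 × 0.73 + 115 × 0.27 = 374.88 ppm.
Deficit to target: 443 − 374.88 = 68.12 mg/L.
As CaCO₃: 68.12 mg/L × 522,330 L = 35,580 g; ÷ 100.1 = 355.5 mol Ca²⁺.
Mass: 355.5 × 111 = 39,460 g.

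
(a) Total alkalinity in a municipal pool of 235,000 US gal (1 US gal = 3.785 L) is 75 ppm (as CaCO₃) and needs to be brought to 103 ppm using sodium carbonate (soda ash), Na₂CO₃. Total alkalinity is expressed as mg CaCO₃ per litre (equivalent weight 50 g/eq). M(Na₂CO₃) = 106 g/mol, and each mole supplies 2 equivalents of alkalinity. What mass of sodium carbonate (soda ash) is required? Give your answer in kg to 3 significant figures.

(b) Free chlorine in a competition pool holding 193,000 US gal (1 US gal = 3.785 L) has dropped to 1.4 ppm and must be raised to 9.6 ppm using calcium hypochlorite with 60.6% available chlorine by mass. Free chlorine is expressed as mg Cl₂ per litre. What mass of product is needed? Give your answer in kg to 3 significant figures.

(a) 26.4 kg; (b) 9.88 kg

(a) Volume: 235,000 US gal × 3.785 L/gal = 889,475 L.
(a) Alkalinity to add: (103 − 75) = 28 mg/L as CaCO₃ × 889,475 L = 24,910 g as CaCO₃.
(a) Equivalents: 24,910 g ÷ 50 g/eq = 498.1 eq.
(a) Each mole of Na₂CO₃ supplies 2 eq, so 498.1 / 2 = 249.1 mol.
(a) Mass: 249.1 mol × 106 g/mol = 26,400 g.

(b) Volume: 193,000 US gal × 3.785 L/gal = 730,505 L.
(b) Chlorine deficit: 9.6 − 1.4 = 8.2 ppm = 8.2 mg/L as Cl₂.
(b) Cl₂ equivalent needed: 8.2 mg/L × 730,505 L = 5,990,000 mg = 5990 g.
(b) Product at 60.6% available chlorine: 5990 / 0.606 = 9885 g.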